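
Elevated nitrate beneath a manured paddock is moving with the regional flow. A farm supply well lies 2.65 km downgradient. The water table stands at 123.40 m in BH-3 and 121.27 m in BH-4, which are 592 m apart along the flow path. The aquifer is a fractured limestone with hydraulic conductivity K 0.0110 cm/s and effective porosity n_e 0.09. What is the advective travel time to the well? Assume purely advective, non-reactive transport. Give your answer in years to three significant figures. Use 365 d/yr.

19.1 years

Hydraulic gradient i = (123.40 − 121.27) / 592 = 2.13 / 592 = 0.003598
K = 0.0110 cm/s × 864 = 9.504 m/d
q = Ki = 9.504 × 0.003598 = 0.03420 m/d
v_s = q/n_e = 0.03420/0.09 = 0.3799 m/d
L = 2.65 km = 2650 m
t = L / v = 2650 / 0.3799 = 6975 d
   = 6975 / 365 = 19.1 yr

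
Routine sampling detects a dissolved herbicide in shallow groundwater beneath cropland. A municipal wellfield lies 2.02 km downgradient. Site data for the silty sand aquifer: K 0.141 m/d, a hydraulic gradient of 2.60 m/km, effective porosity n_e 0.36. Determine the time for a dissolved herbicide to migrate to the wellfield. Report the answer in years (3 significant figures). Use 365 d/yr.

5430 years

Darcy flux q = K·i = 0.141 × 0.0026 = 3.666e-4 m/d
v_s = q/n_e = 3.666e-4/0.36 = 0.001018 m/d
L = 2.02 km = 2020 m
t = L / v = 2020 / 0.001018 = 1.984e6 d
   = 1.984e6 / 365 = 5430 yr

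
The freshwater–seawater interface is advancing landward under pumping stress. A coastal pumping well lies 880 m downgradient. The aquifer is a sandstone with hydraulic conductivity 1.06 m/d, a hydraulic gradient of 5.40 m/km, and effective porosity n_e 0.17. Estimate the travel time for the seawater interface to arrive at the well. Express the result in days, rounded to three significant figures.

Darcy flux q = K·i = 1.06 × 0.0054 = 0.005724 m/d
v_s = q/n_e = 0.005724/0.17 = 0.03367 m/d
t = L / v = 880 / 0.03367 = 26140 d

26100 days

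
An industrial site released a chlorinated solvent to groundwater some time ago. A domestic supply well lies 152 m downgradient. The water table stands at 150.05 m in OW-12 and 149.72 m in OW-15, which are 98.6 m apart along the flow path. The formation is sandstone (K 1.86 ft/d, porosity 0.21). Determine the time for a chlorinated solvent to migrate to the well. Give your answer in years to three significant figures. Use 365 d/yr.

46.1 years

Hydraulic gradient i = (150.05 − 149.72) / 98.6 = 0.33 / 98.6 = 0.003347
K = 1.86 ft/d × 0.3048 = 0.5669 m/d
Darcy flux q = K·i = 0.5669 × 0.003347 = 0.001897 m/d
v_s = q/n_e = 0.001897/0.21 = 0.009035 m/d
t = L / v = 152 / 0.009035 = 16820 d
   = 16820 / 365 = 46.1 yr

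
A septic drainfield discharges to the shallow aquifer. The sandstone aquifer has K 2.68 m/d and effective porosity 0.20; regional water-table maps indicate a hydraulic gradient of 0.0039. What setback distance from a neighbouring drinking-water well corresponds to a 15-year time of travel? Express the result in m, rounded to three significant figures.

286 m

Specific discharge q = 2.68 × 0.0039 = 0.01045 m/d
v_s = q/n_e = 0.01045/0.20 = 0.05226 m/d
T = 15 yr × 365 = 5475 d
L = v × T = 0.05226 × 5475 = 286.1 m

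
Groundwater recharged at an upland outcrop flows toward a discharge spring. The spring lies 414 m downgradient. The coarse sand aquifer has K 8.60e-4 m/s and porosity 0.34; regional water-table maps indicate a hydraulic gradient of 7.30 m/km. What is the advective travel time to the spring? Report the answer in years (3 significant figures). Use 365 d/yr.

K = 8.60e-4 m/s × 86400 s/d = 74.30 m/d
q = Ki = 74.30 × 0.0073 = 0.5424 m/d
v_s = q/n_e = 0.5424/0.34 = 1.595 m/d
t = L / v = 414 / 1.595 = 259.5 d
   = 259.5 / 365 = 0.711 yr

0.711 years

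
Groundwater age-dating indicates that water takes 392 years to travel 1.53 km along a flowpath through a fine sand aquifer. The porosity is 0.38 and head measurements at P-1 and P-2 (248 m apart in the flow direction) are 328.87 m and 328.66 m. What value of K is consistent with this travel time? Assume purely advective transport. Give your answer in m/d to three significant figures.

4.80 m/d

Hydraulic gradient i = (328.87 − 328.66) / 248 = 0.21 / 248 = 8.468e-4
t = 392 years = 143100 d
L = 1.53 km = 1530 m
v = L / t = 1530 / 143100 = 0.01069 m/d
K = v · n / i = 0.01069 × 0.38 / 8.468e-4 = 4.80 m/d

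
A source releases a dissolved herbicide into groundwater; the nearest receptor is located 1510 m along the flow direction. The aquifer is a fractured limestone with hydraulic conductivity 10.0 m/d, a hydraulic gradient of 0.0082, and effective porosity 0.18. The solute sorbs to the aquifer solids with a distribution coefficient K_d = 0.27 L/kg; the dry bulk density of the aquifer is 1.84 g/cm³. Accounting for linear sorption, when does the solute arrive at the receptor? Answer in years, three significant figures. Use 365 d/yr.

34.1 years

Darcy flux q = K·i = 10.0 × 0.0082 = 0.08200 m/d
v_s = q/n_e = 0.08200/0.18 = 0.4556 m/d
Retardation R = 1 + ρ_b·K_d/n = 1 + 1.84×0.27/0.18 = 3.760
Contaminant velocity v_c = v/R = 0.4556/3.760 = 0.1212 m/d
t = L/v_c = 1510/0.1212 = 12460 d
   = 12460/365 = 34.1 yr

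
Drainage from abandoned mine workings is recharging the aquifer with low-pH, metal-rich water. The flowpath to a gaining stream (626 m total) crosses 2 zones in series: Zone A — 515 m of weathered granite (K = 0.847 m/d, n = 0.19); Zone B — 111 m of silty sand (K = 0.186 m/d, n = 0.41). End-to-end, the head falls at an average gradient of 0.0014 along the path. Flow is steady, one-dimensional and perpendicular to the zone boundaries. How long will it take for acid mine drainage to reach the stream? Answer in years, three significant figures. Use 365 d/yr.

540 years

Steady 1-D flow in series ⇒ the Darcy flux q is identical in every zone and the zone head losses add (resistances L/K in series).
Σ(L/K) = 515/0.847 + 111/0.186 = 608.0 + 596.8 = 1205 d
K_eq = L_total / Σ(L/K) = 626 / 1205 = 0.5196 m/d
q = K_eq · i = 0.5196 × 0.0014 = 7.274e-4 m/d (same in every zone)
Zone A: v = q/n = 7.274e-4/0.19 = 0.003829 m/d → t_A = 515/0.003829 = 134500 d
Zone B: v = q/n = 7.274e-4/0.41 = 0.001774 m/d → t_B = 111/0.001774 = 62560 d
Total t = 134500 + 62560 = 197100 d
   = 197100 / 365 = 540 yr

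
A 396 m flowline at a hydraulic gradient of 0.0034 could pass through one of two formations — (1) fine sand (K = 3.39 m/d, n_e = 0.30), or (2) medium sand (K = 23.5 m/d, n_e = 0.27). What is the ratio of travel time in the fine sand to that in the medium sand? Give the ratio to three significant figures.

Unit 1 (fine sand): v = 3.39×0.0034/0.30 = 0.03842 m/d, t = 396/0.03842 = 10310 d
Unit 2 (medium sand): v = 23.5×0.0034/0.27 = 0.2959 m/d, t = 396/0.2959 = 1338 d
t(fine sand) / t(medium sand) = 10310/1338 = 7.70

7.70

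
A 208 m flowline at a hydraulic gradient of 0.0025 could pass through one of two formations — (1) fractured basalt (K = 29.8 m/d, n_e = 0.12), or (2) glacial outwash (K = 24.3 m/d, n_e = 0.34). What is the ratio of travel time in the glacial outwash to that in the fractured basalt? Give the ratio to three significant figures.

3.47

Unit 1 (fractured basalt): v = 29.8×0.0025/0.12 = 0.6208 m/d, t = 208/0.6208 = 335.0 d
Unit 2 (glacial outwash): v = 24.3×0.0025/0.34 = 0.1787 m/d, t = 208/0.1787 = 1164 d
t(glacial outwash) / t(fractured basalt) = 1164/335.0 = 3.47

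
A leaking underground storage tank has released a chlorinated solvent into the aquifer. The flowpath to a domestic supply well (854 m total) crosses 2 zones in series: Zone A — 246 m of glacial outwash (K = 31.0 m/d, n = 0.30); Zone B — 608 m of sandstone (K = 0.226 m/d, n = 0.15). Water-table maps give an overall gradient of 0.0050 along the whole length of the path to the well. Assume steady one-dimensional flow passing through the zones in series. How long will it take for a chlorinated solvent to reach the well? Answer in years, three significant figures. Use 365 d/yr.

For zones in series the flux q is common to all zones; the equivalent conductivity is the harmonic (thickness-weighted) mean, K_eq = L_total / Σ(L_j/K_j).
Σ(L/K) = 246/31.0 + 608/0.226 = 7.935 + 2690 = 2698 d
K_eq = L_total / Σ(L/K) = 854 / 2698 = 0.3165 m/d
q = K_eq · i = 0.3165 × 0.0050 = 0.001583 m/d (same in every zone)
Zone A: v = q/n = 0.001583/0.30 = 0.005275 m/d → t_A = 246/0.005275 = 46630 d
Zone B: v = q/n = 0.001583/0.15 = 0.01055 m/d → t_B = 608/0.01055 = 57630 d
Total t = 46630 + 57630 = 104300 d
   = 104300 / 365 = 286 yr

286 years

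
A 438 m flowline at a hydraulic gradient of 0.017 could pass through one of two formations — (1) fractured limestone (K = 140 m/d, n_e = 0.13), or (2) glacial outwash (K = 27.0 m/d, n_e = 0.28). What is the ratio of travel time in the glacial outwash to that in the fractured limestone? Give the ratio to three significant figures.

Unit 1 (fractured limestone): v = 140×0.017/0.13 = 18.31 m/d, t = 438/18.31 = 23.92 d
Unit 2 (glacial outwash): v = 27.0×0.017/0.28 = 1.639 m/d, t = 438/1.639 = 267.2 d
t(glacial outwash) / t(fractured limestone) = 267.2/23.92 = 11.2

11.2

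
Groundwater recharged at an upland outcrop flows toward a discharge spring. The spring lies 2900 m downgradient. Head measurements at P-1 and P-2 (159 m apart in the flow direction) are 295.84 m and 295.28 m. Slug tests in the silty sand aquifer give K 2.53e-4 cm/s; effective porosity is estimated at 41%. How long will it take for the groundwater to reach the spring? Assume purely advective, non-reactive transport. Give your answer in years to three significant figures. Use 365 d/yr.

Hydraulic gradient i = (295.84 − 295.28) / 159 = 0.56 / 159 = 0.003522
K = 2.53e-4 cm/s × 864 = 0.2186 m/d
Specific discharge q = 0.2186 × 0.003522 = 7.699e-4 m/d
Average linear velocity = 7.699e-4 / 0.41 = 0.001878 m/d
t = L / v = 2900 / 0.001878 = 1.544e6 d
   = 1.544e6 / 365 = 4230 yr

4230 years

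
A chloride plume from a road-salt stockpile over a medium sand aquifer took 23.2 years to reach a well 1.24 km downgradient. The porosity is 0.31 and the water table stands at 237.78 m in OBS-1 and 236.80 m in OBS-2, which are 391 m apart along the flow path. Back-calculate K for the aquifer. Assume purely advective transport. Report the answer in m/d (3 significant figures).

Hydraulic gradient i = (237.78 − 236.80) / 391 = 0.98 / 391 = 0.002506
t = 23.2 years = 8468 d
L = 1.24 km = 1240 m
v = L / t = 1240 / 8468 = 0.1464 m/d
K = v · n / i = 0.1464 × 0.31 / 0.002506 = 18.1 m/d

18.1 m/d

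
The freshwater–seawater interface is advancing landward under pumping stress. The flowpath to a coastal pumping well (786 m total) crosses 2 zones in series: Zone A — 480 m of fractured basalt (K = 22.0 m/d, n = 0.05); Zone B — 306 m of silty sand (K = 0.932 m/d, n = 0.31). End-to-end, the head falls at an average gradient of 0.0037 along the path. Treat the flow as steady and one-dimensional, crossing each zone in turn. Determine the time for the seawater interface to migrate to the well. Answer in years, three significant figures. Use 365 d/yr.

39.2 years

Continuity: the same q passes through each zone, so ΔH = q·Σ(L_j/K_j) — the zones act as resistances in series.
Σ(L/K) = 480/22.0 + 306/0.932 = 21.82 + 328.3 = 350.1 d
K_eq = L_total / Σ(L/K) = 786 / 350.1 = 2.245 m/d
q = K_eq · i = 2.245 × 0.0037 = 0.008306 m/d (same in every zone)
Zone A: v = q/n = 0.008306/0.05 = 0.1661 m/d → t_A = 480/0.1661 = 2890 d
Zone B: v = q/n = 0.008306/0.31 = 0.02679 m/d → t_B = 306/0.02679 = 11420 d
Total t = 2890 + 11420 = 14310 d
   = 14310 / 365 = 39.2 yr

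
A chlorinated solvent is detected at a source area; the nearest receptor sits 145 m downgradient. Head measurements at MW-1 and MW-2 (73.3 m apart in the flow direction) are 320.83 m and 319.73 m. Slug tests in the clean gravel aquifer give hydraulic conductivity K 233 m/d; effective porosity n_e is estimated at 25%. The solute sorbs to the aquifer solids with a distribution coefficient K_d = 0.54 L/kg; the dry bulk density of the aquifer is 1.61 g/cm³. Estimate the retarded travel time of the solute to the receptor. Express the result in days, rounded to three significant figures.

Hydraulic gradient i = (320.83 − 319.73) / 73.3 = 1.10 / 73.3 = 0.01501
Specific discharge q = 233 × 0.01501 = 3.497 m/d
Average linear velocity = 3.497 / 0.25 = 13.99 m/d
Retardation R = 1 + ρ_b·K_d/n = 1 + 1.61×0.54/0.25 = 4.478
Contaminant velocity v_c = v/R = 13.99/4.478 = 3.124 m/d
t = L/v_c = 145/3.124 = 46.42 d

46.4 days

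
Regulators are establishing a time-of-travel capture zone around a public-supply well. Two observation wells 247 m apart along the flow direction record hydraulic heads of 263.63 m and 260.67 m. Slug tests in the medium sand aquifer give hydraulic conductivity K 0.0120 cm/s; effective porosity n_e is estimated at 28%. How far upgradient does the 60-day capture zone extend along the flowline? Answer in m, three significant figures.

Hydraulic gradient i = (263.63 − 260.67) / 247 = 2.96 / 247 = 0.01198
K = 0.0120 cm/s × 864 = 10.37 m/d
Specific discharge q = 10.37 × 0.01198 = 0.1242 m/d
Average linear velocity = 0.1242 / 0.28 = 0.4437 m/d
L = v × T = 0.4437 × 60 = 26.62 m

26.6 m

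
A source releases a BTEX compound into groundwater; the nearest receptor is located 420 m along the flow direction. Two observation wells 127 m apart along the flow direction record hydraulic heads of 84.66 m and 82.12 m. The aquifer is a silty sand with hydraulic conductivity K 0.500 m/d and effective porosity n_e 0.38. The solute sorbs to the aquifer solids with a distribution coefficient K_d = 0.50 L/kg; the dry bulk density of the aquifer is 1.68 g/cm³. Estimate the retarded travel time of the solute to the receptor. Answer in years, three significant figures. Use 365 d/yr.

Hydraulic gradient i = (84.66 − 82.12) / 127 = 2.54 / 127 = 0.02000
Darcy flux q = K·i = 0.500 × 0.02000 = 0.01000 m/d
v = Ki/n = 0.500·0.02000/0.38 = 0.02632 m/d
Retardation R = 1 + ρ_b·K_d/n = 1 + 1.68×0.50/0.38 = 3.211
Contaminant velocity v_c = v/R = 0.02632/3.211 = 0.008197 m/d
t = L/v_c = 420/0.008197 = 51240 d
   = 51240/365 = 140 yr

140 years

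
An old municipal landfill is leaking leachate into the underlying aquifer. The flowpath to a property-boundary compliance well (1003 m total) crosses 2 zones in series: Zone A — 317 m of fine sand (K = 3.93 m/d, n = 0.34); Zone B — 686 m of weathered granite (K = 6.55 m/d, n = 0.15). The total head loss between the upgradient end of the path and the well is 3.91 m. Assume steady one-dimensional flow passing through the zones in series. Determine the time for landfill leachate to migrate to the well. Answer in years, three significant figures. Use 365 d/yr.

27.4 years

Steady 1-D flow in series ⇒ the Darcy flux q is identical in every zone and the zone head losses add (resistances L/K in series).
Σ(L/K) = 317/3.93 + 686/6.55 = 80.66 + 104.7 = 185.4 d
q = ΔH / Σ(L/K) = 3.91 / 185.4 = 0.02109 m/d (same in every zone)
Zone A: v = q/n = 0.02109/0.34 = 0.06203 m/d → t_A = 317/0.06203 = 5110 d
Zone B: v = q/n = 0.02109/0.15 = 0.1406 m/d → t_B = 686/0.1406 = 4879 d
Total t = 5110 + 4879 = 9989 d
   = 9989 / 365 = 27.4 yr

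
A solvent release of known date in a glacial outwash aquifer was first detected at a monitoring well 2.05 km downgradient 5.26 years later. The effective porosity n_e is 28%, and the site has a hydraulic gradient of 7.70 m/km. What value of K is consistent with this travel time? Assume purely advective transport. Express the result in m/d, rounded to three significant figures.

t = 5.26 years = 1920 d
L = 2.05 km = 2050 m
v = L / t = 2050 / 1920 = 1.068 m/d
K = v · n / i = 1.068 × 0.28 / 0.0077 = 38.8 m/d

38.8 m/d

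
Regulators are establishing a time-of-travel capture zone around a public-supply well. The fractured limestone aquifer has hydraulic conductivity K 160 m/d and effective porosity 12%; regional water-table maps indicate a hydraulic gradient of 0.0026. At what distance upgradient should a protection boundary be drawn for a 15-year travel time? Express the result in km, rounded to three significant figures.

19.0 km

q = Ki = 160 × 0.0026 = 0.4160 m/d
Seepage velocity v = q / n = 0.4160 / 0.12 = 3.467 m/d
T = 15 yr × 365 = 5475 d
L = v × T = 3.467 × 5475 = 18980 m
   = 19.0 km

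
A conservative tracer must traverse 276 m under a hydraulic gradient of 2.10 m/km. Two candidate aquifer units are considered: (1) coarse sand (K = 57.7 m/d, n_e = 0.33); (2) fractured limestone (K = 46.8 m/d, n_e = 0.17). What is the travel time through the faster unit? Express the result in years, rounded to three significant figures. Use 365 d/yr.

Unit 1 (coarse sand): v = 57.7×0.0021/0.33 = 0.3672 m/d, t = 276/0.3672 = 751.7 d
Unit 2 (fractured limestone): v = 46.8×0.0021/0.17 = 0.5781 m/d, t = 276/0.5781 = 477.4 d
Faster: 477.4 d / 365 = 1.31 yr

1.31 years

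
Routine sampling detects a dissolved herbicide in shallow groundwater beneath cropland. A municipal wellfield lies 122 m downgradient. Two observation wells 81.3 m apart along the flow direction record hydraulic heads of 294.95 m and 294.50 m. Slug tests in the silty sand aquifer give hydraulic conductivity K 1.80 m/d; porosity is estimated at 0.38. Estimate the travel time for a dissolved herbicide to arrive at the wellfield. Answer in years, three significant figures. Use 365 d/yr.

12.7 years

Hydraulic gradient i = (294.95 − 294.50) / 81.3 = 0.45 / 81.3 = 0.005535
q = Ki = 1.80 × 0.005535 = 0.009963 m/d
v_s = q/n_e = 0.009963/0.38 = 0.02622 m/d
t = L / v = 122 / 0.02622 = 4653 d
   = 4653 / 365 = 12.7 yr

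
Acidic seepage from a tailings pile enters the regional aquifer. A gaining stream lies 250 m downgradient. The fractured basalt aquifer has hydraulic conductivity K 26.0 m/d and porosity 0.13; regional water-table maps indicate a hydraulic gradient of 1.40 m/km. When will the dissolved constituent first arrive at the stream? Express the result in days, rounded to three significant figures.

893 days

Specific discharge q = 26.0 × 0.0014 = 0.03640 m/d
Average linear velocity = 0.03640 / 0.13 = 0.2800 m/d
t = L / v = 250 / 0.2800 = 892.9 d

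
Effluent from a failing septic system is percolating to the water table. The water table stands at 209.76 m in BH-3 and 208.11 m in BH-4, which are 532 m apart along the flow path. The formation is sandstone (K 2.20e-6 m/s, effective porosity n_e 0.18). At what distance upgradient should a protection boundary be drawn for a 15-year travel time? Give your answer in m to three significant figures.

17.9 m

Hydraulic gradient i = (209.76 − 208.11) / 532 = 1.65 / 532 = 0.003102
K = 2.20e-6 m/s × 86400 s/d = 0.1901 m/d
Specific discharge q = 0.1901 × 0.003102 = 5.895e-4 m/d
v_s = q/n_e = 5.895e-4/0.18 = 0.003275 m/d
T = 15 yr × 365 = 5475 d
L = v × T = 0.003275 × 5475 = 17.93 m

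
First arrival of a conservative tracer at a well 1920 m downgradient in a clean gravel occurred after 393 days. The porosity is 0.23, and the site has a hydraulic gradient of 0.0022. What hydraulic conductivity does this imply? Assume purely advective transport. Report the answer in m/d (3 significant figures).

511 m/d

v = L / t = 1920 / 393 = 4.885 m/d
K = v · n / i = 4.885 × 0.23 / 0.0022 = 511 m/d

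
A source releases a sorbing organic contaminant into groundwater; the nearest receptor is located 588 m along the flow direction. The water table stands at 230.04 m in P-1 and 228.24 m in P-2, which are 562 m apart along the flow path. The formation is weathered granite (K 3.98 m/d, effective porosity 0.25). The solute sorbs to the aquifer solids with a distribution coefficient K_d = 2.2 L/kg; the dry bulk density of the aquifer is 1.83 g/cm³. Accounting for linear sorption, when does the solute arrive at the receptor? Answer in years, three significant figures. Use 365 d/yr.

Hydraulic gradient i = (230.04 − 228.24) / 562 = 1.80 / 562 = 0.003203
Darcy flux q = K·i = 3.98 × 0.003203 = 0.01275 m/d
Average linear velocity = 0.01275 / 0.25 = 0.05099 m/d
Retardation R = 1 + ρ_b·K_d/n = 1 + 1.83×2.2/0.25 = 17.10
Contaminant velocity v_c = v/R = 0.05099/17.10 = 0.002981 m/d
t = L/v_c = 588/0.002981 = 197200 d
   = 197200/365 = 540 yr

540 years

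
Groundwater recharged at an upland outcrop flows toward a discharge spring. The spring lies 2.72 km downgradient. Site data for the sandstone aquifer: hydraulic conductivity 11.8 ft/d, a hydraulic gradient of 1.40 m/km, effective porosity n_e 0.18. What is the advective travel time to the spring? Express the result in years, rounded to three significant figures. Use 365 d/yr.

K = 11.8 ft/d × 0.3048 = 3.597 m/d
Darcy flux q = K·i = 3.597 × 0.0014 = 0.005035 m/d
v = Ki/n = 3.597·0.0014/0.18 = 0.02797 m/d
L = 2.72 km = 2720 m
t = L / v = 2720 / 0.02797 = 97230 d
   = 97230 / 365 = 266 yr

266 years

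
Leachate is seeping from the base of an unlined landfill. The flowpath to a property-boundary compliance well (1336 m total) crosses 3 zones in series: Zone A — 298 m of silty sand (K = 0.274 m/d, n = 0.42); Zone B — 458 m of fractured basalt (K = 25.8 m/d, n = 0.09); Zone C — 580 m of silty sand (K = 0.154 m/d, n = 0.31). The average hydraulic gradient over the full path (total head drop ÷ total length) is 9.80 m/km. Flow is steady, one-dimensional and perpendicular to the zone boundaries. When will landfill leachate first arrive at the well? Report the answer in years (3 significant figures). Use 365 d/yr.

353 years

For zones in series the flux q is common to all zones; the equivalent conductivity is the harmonic (thickness-weighted) mean, K_eq = L_total / Σ(L_j/K_j).
Σ(L/K) = 298/0.274 + 458/25.8 + 580/0.154 = 1088 + 17.75 + 3766 = 4872 d
K_eq = L_total / Σ(L/K) = 1336 / 4872 = 0.2742 m/d
q = K_eq · i = 0.2742 × 0.0098 = 0.002688 m/d (same in every zone)
Zone A: v = q/n = 0.002688/0.42 = 0.006399 m/d → t_A = 298/0.006399 = 46570 d
Zone B: v = q/n = 0.002688/0.09 = 0.02986 m/d → t_B = 458/0.02986 = 15340 d
Zone C: v = q/n = 0.002688/0.31 = 0.008670 m/d → t_C = 580/0.008670 = 66900 d
Total t = 46570 + 15340 + 66900 = 128800 d
   = 128800 / 365 = 353 yr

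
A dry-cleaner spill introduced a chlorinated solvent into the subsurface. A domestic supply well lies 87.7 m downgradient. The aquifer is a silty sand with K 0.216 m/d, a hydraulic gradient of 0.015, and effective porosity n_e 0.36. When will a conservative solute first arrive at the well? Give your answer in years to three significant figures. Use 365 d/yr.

26.7 years

Darcy flux q = K·i = 0.216 × 0.015 = 0.003240 m/d
Average linear velocity = 0.003240 / 0.36 = 0.009000 m/d
t = L / v = 87.7 / 0.009000 = 9744 d
   = 9744 / 365 = 26.7 yr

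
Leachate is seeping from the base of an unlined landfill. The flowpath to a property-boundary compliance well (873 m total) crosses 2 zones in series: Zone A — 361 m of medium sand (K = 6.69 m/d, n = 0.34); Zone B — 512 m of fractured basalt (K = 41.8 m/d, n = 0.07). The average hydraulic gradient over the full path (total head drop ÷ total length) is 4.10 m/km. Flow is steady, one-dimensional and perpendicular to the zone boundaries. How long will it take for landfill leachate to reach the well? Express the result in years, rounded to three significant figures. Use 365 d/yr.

Continuity: the same q passes through each zone, so ΔH = q·Σ(L_j/K_j) — the zones act as resistances in series.
Σ(L/K) = 361/6.69 + 512/41.8 = 53.96 + 12.25 = 66.21 d
K_eq = L_total / Σ(L/K) = 873 / 66.21 = 13.19 m/d
q = K_eq · i = 13.19 × 0.0041 = 0.05406 m/d (same in every zone)
Zone A: v = q/n = 0.05406/0.34 = 0.1590 m/d → t_A = 361/0.1590 = 2270 d
Zone B: v = q/n = 0.05406/0.07 = 0.7723 m/d → t_B = 512/0.7723 = 663.0 d
Total t = 2270 + 663.0 = 2933 d
   = 2933 / 365 = 8.04 yr

8.04 years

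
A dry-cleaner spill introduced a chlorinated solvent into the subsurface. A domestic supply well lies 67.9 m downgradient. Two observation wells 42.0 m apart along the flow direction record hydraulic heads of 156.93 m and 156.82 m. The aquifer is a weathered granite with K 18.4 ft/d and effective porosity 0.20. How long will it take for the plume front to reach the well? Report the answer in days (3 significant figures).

925 days

Hydraulic gradient i = (156.93 − 156.82) / 42.0 = 0.11 / 42.0 = 0.002619
K = 18.4 ft/d × 0.3048 = 5.608 m/d
q = Ki = 5.608 × 0.002619 = 0.01469 m/d
v_s = q/n_e = 0.01469/0.20 = 0.07344 m/d
t = L / v = 67.9 / 0.07344 = 924.5 d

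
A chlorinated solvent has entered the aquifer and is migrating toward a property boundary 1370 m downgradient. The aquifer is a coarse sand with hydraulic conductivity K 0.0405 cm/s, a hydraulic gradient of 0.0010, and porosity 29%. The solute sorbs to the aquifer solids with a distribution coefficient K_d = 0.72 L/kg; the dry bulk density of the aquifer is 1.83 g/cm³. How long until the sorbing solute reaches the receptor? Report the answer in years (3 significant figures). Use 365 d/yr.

172 years

K = 0.0405 cm/s × 864 = 34.99 m/d
q = Ki = 34.99 × 0.0010 = 0.03499 m/d
v_s = q/n_e = 0.03499/0.29 = 0.1207 m/d
Retardation R = 1 + ρ_b·K_d/n = 1 + 1.83×0.72/0.29 = 5.543
Contaminant velocity v_c = v/R = 0.1207/5.543 = 0.02177 m/d
t = L/v_c = 1370/0.02177 = 62940 d
   = 62940/365 = 172 yr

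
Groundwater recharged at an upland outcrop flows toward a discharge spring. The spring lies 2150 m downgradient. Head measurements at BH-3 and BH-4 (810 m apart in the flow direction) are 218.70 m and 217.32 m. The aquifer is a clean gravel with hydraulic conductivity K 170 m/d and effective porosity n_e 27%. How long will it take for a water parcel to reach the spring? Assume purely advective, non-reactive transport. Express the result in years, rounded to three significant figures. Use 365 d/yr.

5.49 years

Hydraulic gradient i = (218.70 − 217.32) / 810 = 1.38 / 810 = 0.001704
Darcy flux q = K·i = 170 × 0.001704 = 0.2896 m/d
v_s = q/n_e = 0.2896/0.27 = 1.073 m/d
t = L / v = 2150 / 1.073 = 2004 d
   = 2004 / 365 = 5.49 yr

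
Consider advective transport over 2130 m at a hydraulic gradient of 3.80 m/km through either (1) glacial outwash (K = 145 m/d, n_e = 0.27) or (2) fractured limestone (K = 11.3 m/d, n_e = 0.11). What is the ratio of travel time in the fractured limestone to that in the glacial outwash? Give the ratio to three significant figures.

Unit 1 (glacial outwash): v = 145×0.0038/0.27 = 2.041 m/d, t = 2130/2.041 = 1044 d
Unit 2 (fractured limestone): v = 11.3×0.0038/0.11 = 0.3904 m/d, t = 2130/0.3904 = 5456 d
t(fractured limestone) / t(glacial outwash) = 5456/1044 = 5.23

5.23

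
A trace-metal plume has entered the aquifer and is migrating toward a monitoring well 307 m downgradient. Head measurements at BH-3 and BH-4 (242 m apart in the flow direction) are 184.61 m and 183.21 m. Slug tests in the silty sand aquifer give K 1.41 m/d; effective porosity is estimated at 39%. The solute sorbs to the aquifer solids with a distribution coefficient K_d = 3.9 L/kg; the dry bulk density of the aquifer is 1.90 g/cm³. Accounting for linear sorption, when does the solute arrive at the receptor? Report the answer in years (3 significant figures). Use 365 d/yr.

804 years

Hydraulic gradient i = (184.61 − 183.21) / 242 = 1.40 / 242 = 0.005785
Specific discharge q = 1.41 × 0.005785 = 0.008157 m/d
Seepage velocity v = q / n = 0.008157 / 0.39 = 0.02092 m/d
Retardation R = 1 + ρ_b·K_d/n = 1 + 1.90×3.9/0.39 = 20.00
Contaminant velocity v_c = v/R = 0.02092/20.00 = 0.001046 m/d
t = L/v_c = 307/0.001046 = 293600 d
   = 293600/365 = 804 yr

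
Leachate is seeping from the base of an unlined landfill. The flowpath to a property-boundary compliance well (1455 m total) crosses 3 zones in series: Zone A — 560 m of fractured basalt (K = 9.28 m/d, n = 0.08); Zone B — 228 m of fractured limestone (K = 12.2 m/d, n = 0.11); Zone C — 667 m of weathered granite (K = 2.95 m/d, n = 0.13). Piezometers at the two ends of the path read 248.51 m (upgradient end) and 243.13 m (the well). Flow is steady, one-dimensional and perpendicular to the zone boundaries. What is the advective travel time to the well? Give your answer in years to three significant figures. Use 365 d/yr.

Total head drop ΔH = 248.51 − 243.13 = 5.38 m
Continuity: the same q passes through each zone, so ΔH = q·Σ(L_j/K_j) — the zones act as resistances in series.
Σ(L/K) = 560/9.28 + 228/12.2 + 667/2.95 = 60.34 + 18.69 + 226.1 = 305.1 d
q = ΔH / Σ(L/K) = 5.38 / 305.1 = 0.01763 m/d (same in every zone)
Zone A: v = q/n = 0.01763/0.08 = 0.2204 m/d → t_A = 560/0.2204 = 2541 d
Zone B: v = q/n = 0.01763/0.11 = 0.1603 m/d → t_B = 228/0.1603 = 1422 d
Zone C: v = q/n = 0.01763/0.13 = 0.1356 m/d → t_C = 667/0.1356 = 4918 d
Total t = 2541 + 1422 + 4918 = 8881 d
   = 8881 / 365 = 24.3 yr

24.3 years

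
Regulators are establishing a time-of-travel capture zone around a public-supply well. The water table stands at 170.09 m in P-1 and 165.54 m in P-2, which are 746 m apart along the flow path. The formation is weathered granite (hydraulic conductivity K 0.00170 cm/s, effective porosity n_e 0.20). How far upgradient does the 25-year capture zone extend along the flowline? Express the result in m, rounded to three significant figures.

Hydraulic gradient i = (170.09 − 165.54) / 746 = 4.55 / 746 = 0.006099
K = 0.00170 cm/s × 864 = 1.469 m/d
Darcy flux q = K·i = 1.469 × 0.006099 = 0.008958 m/d
v_s = q/n_e = 0.008958/0.20 = 0.04479 m/d
T = 25 yr × 365 = 9125 d
L = v × T = 0.04479 × 9125 = 408.7 m

409 m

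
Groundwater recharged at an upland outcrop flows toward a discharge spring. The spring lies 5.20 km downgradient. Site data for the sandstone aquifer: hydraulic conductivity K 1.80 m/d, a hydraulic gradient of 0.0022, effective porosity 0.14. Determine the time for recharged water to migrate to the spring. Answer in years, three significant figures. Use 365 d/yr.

Specific discharge q = 1.80 × 0.0022 = 0.003960 m/d
v_s = q/n_e = 0.003960/0.14 = 0.02829 m/d
L = 5.20 km = 5200 m
t = L / v = 5200 / 0.02829 = 183800 d
   = 183800 / 365 = 504 yr

504 years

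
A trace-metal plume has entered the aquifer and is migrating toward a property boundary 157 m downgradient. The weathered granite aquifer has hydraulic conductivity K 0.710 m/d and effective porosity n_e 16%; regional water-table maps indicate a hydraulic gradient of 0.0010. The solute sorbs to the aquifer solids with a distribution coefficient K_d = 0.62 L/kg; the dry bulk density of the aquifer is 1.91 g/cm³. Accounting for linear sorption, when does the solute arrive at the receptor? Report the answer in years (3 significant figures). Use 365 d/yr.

Specific discharge q = 0.710 × 0.0010 = 7.100e-4 m/d
Average linear velocity = 7.100e-4 / 0.16 = 0.004438 m/d
Retardation R = 1 + ρ_b·K_d/n = 1 + 1.91×0.62/0.16 = 8.401
Contaminant velocity v_c = v/R = 0.004438/8.401 = 5.282e-4 m/d
t = L/v_c = 157/5.282e-4 = 297200 d
   = 297200/365 = 814 yr

814 years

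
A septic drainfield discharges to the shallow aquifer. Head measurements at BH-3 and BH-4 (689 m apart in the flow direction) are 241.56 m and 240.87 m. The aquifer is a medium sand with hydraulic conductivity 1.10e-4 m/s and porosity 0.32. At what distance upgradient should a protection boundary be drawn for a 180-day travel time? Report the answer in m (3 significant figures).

5.35 m

Hydraulic gradient i = (241.56 − 240.87) / 689 = 0.69 / 689 = 0.001001
K = 1.10e-4 m/s × 86400 s/d = 9.504 m/d
q = Ki = 9.504 × 0.001001 = 0.009518 m/d
Seepage velocity v = q / n = 0.009518 / 0.32 = 0.02974 m/d
L = v × T = 0.02974 × 180 = 5.354 m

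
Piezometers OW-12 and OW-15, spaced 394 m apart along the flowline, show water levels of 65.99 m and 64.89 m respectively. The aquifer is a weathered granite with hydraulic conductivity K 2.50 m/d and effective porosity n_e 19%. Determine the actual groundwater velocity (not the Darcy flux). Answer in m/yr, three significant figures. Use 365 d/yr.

Hydraulic gradient i = (65.99 − 64.89) / 394 = 1.10 / 394 = 0.002792
Darcy flux q = K·i = 2.50 × 0.002792 = 0.006980 m/d
v = Ki/n = 2.50·0.002792/0.19 = 0.03674 m/d
   = 0.03674 × 365 = 13.4 m/yr

13.4 m/yr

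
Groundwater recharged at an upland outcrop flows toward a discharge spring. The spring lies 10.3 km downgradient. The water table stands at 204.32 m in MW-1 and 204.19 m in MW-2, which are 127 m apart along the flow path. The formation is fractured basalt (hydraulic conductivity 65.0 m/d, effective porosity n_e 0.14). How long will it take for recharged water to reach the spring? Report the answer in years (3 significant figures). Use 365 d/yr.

Hydraulic gradient i = (204.32 − 204.19) / 127 = 0.13 / 127 = 0.001024
q = Ki = 65.0 × 0.001024 = 0.06654 m/d
v = Ki/n = 65.0·0.001024/0.14 = 0.4753 m/d
L = 10.3 km = 10300 m
t = L / v = 10300 / 0.4753 = 21670 d
   = 21670 / 365 = 59.4 yr

59.4 years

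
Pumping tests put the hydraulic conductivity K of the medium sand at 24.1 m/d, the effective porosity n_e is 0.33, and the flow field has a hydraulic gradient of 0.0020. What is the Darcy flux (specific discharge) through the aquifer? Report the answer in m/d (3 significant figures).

q = Ki = 24.1 × 0.0020 = 0.04820 m/d

0.0482 m/d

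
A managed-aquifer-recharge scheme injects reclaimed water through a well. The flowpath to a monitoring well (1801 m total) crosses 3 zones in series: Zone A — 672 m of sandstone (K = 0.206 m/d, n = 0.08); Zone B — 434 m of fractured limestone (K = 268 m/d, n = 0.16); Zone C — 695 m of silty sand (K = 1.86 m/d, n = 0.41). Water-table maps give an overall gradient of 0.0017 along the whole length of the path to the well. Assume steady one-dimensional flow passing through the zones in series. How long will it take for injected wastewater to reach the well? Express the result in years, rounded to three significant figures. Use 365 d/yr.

1330 years

For zones in series the flux q is common to all zones; the equivalent conductivity is the harmonic (thickness-weighted) mean, K_eq = L_total / Σ(L_j/K_j).
Σ(L/K) = 672/0.206 + 434/268 + 695/1.86 = 3262 + 1.619 + 373.7 = 3637 d
K_eq = L_total / Σ(L/K) = 1801 / 3637 = 0.4951 m/d
q = K_eq · i = 0.4951 × 0.0017 = 8.417e-4 m/d (same in every zone)
Zone A: v = q/n = 8.417e-4/0.08 = 0.01052 m/d → t_A = 672/0.01052 = 63870 d
Zone B: v = q/n = 8.417e-4/0.16 = 0.005261 m/d → t_B = 434/0.005261 = 82500 d
Zone C: v = q/n = 8.417e-4/0.41 = 0.002053 m/d → t_C = 695/0.002053 = 338500 d
Total t = 63870 + 82500 + 338500 = 484900 d
   = 484900 / 365 = 1330 yr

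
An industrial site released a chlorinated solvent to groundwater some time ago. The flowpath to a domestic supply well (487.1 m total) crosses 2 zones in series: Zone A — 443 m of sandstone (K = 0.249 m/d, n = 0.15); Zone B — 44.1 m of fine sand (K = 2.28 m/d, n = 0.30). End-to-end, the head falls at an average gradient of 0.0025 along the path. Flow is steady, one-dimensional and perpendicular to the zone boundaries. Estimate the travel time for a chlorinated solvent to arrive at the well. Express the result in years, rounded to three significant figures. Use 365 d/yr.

322 years

Continuity: the same q passes through each zone, so ΔH = q·Σ(L_j/K_j) — the zones act as resistances in series.
Σ(L/K) = 443/0.249 + 44.1/2.28 = 1779 + 19.34 = 1798 d
K_eq = L_total / Σ(L/K) = 487.1 / 1798 = 0.2708 m/d
q = K_eq · i = 0.2708 × 0.0025 = 6.771e-4 m/d (same in every zone)
Zone A: v = q/n = 6.771e-4/0.15 = 0.004514 m/d → t_A = 443/0.004514 = 98140 d
Zone B: v = q/n = 6.771e-4/0.30 = 0.002257 m/d → t_B = 44.1/0.002257 = 19540 d
Total t = 98140 + 19540 = 117700 d
   = 117700 / 365 = 322 yr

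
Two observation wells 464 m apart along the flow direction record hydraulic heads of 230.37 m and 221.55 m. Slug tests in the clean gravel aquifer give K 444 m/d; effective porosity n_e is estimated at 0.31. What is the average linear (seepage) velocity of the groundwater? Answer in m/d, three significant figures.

27.2 m/d

Hydraulic gradient i = (230.37 − 221.55) / 464 = 8.82 / 464 = 0.01901
Darcy flux q = K·i = 444 × 0.01901 = 8.440 m/d
v_s = q/n_e = 8.440/0.31 = 27.23 m/d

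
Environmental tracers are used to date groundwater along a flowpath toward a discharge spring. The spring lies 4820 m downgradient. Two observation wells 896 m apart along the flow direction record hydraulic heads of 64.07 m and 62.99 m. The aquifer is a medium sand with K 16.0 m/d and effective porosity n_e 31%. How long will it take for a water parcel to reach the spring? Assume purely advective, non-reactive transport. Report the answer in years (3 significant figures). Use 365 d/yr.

Hydraulic gradient i = (64.07 − 62.99) / 896 = 1.08 / 896 = 0.001205
q = Ki = 16.0 × 0.001205 = 0.01929 m/d
v = Ki/n = 16.0·0.001205/0.31 = 0.06221 m/d
t = L / v = 4820 / 0.06221 = 77480 d
   = 77480 / 365 = 212 yr

212 years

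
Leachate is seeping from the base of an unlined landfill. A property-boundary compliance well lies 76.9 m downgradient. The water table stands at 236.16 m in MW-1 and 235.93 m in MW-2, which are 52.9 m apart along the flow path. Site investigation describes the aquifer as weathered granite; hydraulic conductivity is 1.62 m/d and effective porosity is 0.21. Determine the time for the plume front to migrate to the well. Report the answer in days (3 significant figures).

Hydraulic gradient i = (236.16 − 235.93) / 52.9 = 0.23 / 52.9 = 0.004348
Darcy flux q = K·i = 1.62 × 0.004348 = 0.007043 m/d
v = Ki/n = 1.62·0.004348/0.21 = 0.03354 m/d
t = L / v = 76.9 / 0.03354 = 2293 d

2290 days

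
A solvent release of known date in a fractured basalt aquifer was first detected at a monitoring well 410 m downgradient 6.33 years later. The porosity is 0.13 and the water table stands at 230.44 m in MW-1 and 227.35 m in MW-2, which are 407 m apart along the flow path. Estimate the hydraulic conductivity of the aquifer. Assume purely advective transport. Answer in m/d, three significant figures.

3.04 m/d

Hydraulic gradient i = (230.44 − 227.35) / 407 = 3.09 / 407 = 0.007592
t = 6.33 years = 2310 d
v = L / t = 410 / 2310 = 0.1775 m/d
K = v · n / i = 0.1775 × 0.13 / 0.007592 = 3.04 m/d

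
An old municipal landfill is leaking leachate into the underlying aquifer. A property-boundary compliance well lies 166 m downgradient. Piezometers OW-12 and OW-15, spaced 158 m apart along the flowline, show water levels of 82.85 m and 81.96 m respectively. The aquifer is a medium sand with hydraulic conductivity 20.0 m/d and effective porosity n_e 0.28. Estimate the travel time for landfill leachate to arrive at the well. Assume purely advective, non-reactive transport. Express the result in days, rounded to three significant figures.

413 days

Hydraulic gradient i = (82.85 − 81.96) / 158 = 0.89 / 158 = 0.005633
Darcy flux q = K·i = 20.0 × 0.005633 = 0.1127 m/d
Average linear velocity = 0.1127 / 0.28 = 0.4024 m/d
t = L / v = 166 / 0.4024 = 412.6 d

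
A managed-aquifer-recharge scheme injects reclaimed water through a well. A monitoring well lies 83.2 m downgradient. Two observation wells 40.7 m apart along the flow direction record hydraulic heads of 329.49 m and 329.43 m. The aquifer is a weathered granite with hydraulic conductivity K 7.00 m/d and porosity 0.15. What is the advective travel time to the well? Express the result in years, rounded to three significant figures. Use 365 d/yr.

Hydraulic gradient i = (329.49 − 329.43) / 40.7 = 0.06 / 40.7 = 0.001474
q = Ki = 7.00 × 0.001474 = 0.01032 m/d
Average linear velocity = 0.01032 / 0.15 = 0.06880 m/d
t = L / v = 83.2 / 0.06880 = 1209 d
   = 1209 / 365 = 3.31 yr

3.31 years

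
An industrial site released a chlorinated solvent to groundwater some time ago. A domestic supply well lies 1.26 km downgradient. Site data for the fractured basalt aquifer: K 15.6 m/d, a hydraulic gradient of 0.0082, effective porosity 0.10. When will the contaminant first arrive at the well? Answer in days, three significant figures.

985 days

Specific discharge q = 15.6 × 0.0082 = 0.1279 m/d
Seepage velocity v = q / n = 0.1279 / 0.10 = 1.279 m/d
L = 1.26 km = 1260 m
t = L / v = 1260 / 1.279 = 985.0 d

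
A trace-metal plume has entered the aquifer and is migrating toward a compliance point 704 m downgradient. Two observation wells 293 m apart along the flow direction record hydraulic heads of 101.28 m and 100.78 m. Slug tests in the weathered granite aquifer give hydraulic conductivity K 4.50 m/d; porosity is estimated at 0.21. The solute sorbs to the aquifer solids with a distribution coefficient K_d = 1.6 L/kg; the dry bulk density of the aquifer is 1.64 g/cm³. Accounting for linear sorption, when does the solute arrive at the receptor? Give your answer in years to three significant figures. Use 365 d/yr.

Hydraulic gradient i = (101.28 − 100.78) / 293 = 0.50 / 293 = 0.001706
Darcy flux q = K·i = 4.50 × 0.001706 = 0.007679 m/d
Average linear velocity = 0.007679 / 0.21 = 0.03657 m/d
Retardation R = 1 + ρ_b·K_d/n = 1 + 1.64×1.6/0.21 = 13.50
Contaminant velocity v_c = v/R = 0.03657/13.50 = 0.002710 m/d
t = L/v_c = 704/0.002710 = 259800 d
   = 259800/365 = 712 yr

712 years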